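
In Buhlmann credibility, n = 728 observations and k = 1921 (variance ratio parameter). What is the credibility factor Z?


Z = n / (n + k)
= 728 / (728 + 1921)
= 728 / 2649
= 0.2748


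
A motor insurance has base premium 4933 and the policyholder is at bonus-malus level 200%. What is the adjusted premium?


adjusted = base * BM_level / 100
= 4933 * 200 / 100
= 4933 * 2.0
= 9866.0


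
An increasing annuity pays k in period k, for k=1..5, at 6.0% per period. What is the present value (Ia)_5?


(Ia)_n = sum_{k=1}^{n} k * v^k, v = 1/(1+i)
v = 0.943396
Sum computed term by term:
(Ia)_5 = 12.1469


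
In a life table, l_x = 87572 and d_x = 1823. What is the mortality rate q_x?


q_x = d_x / l_x
= 1823 / 87572
= 0.0208


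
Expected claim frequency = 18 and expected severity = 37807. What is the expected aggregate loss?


E[S] = E[N] * E[X]
= 18 * 37807
= 680526


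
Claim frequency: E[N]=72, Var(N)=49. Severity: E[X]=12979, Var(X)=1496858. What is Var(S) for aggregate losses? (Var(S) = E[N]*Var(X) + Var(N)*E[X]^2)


Var(S) = E[N]*Var(X) + Var(N)*E[X]^2
= 72*1496858 + 49*12979^2
= 107773776 + 8254267609
= 8.3620e+09


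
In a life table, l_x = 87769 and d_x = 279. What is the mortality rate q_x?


q_x = d_x / l_x
= 279 / 87769
= 0.0032


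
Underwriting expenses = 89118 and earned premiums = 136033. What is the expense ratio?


Expense ratio = expenses / premiums
= 89118 / 136033
= 0.6551


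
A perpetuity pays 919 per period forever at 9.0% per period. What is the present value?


PV = PMT / i
= 919 / 0.09
= 10211.1111


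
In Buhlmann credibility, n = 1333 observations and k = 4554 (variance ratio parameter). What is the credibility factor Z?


Z = n / (n + k)
= 1333 / (1333 + 4554)
= 1333 / 5887
= 0.2264


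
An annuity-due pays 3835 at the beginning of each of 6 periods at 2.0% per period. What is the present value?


PV_due = PMT * (1-(1+i)^(-n))/i * (1+i)
PV_immediate = 21481.4875
PV_due = 21481.4875 * 1.02
= 21911.1172


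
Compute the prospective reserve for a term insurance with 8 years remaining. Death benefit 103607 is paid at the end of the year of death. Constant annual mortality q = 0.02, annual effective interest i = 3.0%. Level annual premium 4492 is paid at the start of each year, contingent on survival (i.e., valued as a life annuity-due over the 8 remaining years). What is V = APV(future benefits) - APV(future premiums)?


v = 1/(1+i) = 0.970874
APV(future benefits) per unit = sum_{k=0}^{7} k_p_x * q * v^(k+1) = 0.13136
APV(future benefits) = 103607 * 0.13136 = 13609.8078
Life annuity-due factor ä_{x:8} = sum_{k=0}^{7} k_p_x * v^k = 6.765036
APV(future premiums) = 4492 * 6.765036 = 30388.5424
V = 13609.8078 - 30388.5424
= -16778.7346


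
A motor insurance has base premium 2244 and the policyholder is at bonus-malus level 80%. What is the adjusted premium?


adjusted = base * BM_level / 100
= 2244 * 80 / 100
= 2244 * 0.8
= 1795.2


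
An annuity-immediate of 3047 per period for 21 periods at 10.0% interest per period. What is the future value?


FV = PMT * ((1+i)^n - 1) / i
= 3047 * ((1.1)^21 - 1) / 0.1
= 3047 * (7.40025 - 1) / 0.1
= 195015.6158


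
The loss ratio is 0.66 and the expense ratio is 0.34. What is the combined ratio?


Combined ratio = loss ratio + expense ratio
= 0.66 + 0.34
= 1.0


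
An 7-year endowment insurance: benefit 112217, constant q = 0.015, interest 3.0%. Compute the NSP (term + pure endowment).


Term component = 10044.7628
Pure endowment = 7_p_x * v^7 * benefit = 0.899609 * 0.813092 * 112217 = 82082.7116
NSP = 92127.4744


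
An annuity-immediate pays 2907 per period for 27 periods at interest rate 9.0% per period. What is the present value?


PV = PMT * (1 - (1+i)^(-n)) / i
= 2907 * (1 - (1+0.09)^(-27)) / 0.09
= 2907 * (1 - 0.097608) / 0.09
= 2907 * 10.02658
= 29147.2678


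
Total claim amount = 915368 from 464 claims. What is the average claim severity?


severity = total / number
= 915368 / 464
= 1972.7759


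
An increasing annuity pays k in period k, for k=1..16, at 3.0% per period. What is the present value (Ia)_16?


(Ia)_n = sum_{k=1}^{n} k * v^k, v = 1/(1+i)
v = 0.970874
Sum computed term by term:
(Ia)_16 = 98.9088


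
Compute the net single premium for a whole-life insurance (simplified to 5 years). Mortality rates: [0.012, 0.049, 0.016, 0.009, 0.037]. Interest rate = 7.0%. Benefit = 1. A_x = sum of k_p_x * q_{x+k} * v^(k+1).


v = 0.934579
Year 0: k_p_x=1.0, q=0.012, term=0.011215
Year 1: k_p_x=0.988, q=0.049, term=0.042285
Year 2: k_p_x=0.939588, q=0.016, term=0.012272
Year 3: k_p_x=0.924555, q=0.009, term=0.006348
Year 4: k_p_x=0.916234, q=0.037, term=0.024171
A_x = 0.0963


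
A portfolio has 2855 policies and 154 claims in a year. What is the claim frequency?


frequency = claims / policies
= 154 / 2855
= 0.0539


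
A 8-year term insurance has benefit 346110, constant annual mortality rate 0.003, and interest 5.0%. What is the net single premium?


NSP = benefit * sum_{k=0}^{n-1} k_p_x * q * v^(k+1)
With constant q=0.003, v=0.952381
Sum = 0.019202
NSP = 346110 * 0.019202
= 6646.0024


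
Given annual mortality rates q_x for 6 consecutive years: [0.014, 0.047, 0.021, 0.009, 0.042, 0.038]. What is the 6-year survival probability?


p_k = 1 - q_k for each year
Survival = product of (1 - q_k)
= 0.986 * 0.953 * 0.979 * 0.991 * 0.958 * 0.962
= 0.8402


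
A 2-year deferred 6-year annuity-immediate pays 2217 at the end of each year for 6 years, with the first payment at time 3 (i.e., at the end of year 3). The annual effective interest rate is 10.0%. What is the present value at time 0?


PV at time 2 of the 6-year annuity-immediate:
a_n = 2217 * (1-(1+0.1)^(-6))/0.1 = 9655.613
Discount back 2 years to time 0:
PV = 9655.613 * (1+0.1)^(-2)
= 9655.613 * 0.826446
= 7979.8454


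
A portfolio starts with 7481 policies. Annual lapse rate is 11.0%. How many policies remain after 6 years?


remaining = initial * (1 - lapse)^years
= 7481 * (1 - 0.11)^6
= 7481 * 0.496981
= 3717.917


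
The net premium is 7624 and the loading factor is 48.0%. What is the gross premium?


Gross = net * (1 + loading)
= 7624 * (1 + 0.48)
= 7624 * 1.48
= 11283.52


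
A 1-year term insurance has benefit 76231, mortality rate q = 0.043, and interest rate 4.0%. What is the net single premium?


NSP = benefit * q * v
v = 1/(1+i) = 0.961538
NSP = 76231 * 0.043 * 0.961538
= 3151.8587


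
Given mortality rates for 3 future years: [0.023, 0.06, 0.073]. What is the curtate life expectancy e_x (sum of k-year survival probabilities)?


e_x = sum_{k=1}^{n} k_p_x
k_p_x values:
  1_p_x = 0.977
  2_p_x = 0.91838
  3_p_x = 0.851338
e_x = 2.7467


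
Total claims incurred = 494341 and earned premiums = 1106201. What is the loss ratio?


Loss ratio = claims / premiums
= 494341 / 1106201
= 0.4469


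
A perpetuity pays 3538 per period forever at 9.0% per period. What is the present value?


PV = PMT / i
= 3538 / 0.09
= 39311.1111


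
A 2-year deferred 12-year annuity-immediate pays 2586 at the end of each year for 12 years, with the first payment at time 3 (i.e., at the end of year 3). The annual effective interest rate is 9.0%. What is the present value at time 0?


PV at time 2 of the 12-year annuity-immediate:
a_n = 2586 * (1-(1+0.09)^(-12))/0.09 = 18517.6356
Discount back 2 years to time 0:
PV = 18517.6356 * (1+0.09)^(-2)
= 18517.6356 * 0.84168
= 15585.9234


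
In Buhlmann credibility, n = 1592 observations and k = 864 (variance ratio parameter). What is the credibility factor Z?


Z = n / (n + k)
= 1592 / (1592 + 864)
= 1592 / 2456
= 0.6482


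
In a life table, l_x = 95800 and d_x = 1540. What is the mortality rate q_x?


q_x = d_x / l_x
= 1540 / 95800
= 0.0161


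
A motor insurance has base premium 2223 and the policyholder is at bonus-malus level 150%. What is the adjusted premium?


adjusted = base * BM_level / 100
= 2223 * 150 / 100
= 2223 * 1.5
= 3334.5


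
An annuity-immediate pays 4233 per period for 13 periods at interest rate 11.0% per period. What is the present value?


PV = PMT * (1 - (1+i)^(-n)) / i
= 4233 * (1 - (1+0.11)^(-13)) / 0.11
= 4233 * (1 - 0.257514) / 0.11
= 4233 * 6.74987
= 28572.2014


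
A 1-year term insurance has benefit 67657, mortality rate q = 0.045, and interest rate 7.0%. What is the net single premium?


NSP = benefit * q * v
v = 1/(1+i) = 0.934579
NSP = 67657 * 0.045 * 0.934579
= 2845.3879


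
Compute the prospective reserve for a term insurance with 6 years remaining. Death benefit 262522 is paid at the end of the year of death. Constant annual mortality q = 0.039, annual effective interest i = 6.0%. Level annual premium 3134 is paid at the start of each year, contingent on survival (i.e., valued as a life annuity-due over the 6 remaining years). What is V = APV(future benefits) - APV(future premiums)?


v = 1/(1+i) = 0.943396
APV(future benefits) per unit = sum_{k=0}^{5} k_p_x * q * v^(k+1) = 0.175196
APV(future benefits) = 262522 * 0.175196 = 45992.8571
Life annuity-due factor ä_{x:6} = sum_{k=0}^{5} k_p_x * v^k = 4.761743
APV(future premiums) = 3134 * 4.761743 = 14923.3023
V = 45992.8571 - 14923.3023
= 31069.5549


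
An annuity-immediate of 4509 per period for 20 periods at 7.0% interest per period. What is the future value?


FV = PMT * ((1+i)^n - 1) / i
= 4509 * ((1.07)^20 - 1) / 0.07
= 4509 * (3.869684 - 1) / 0.07
= 184848.6749


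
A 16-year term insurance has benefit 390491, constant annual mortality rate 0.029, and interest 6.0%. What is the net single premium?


NSP = benefit * sum_{k=0}^{n-1} k_p_x * q * v^(k+1)
With constant q=0.029, v=0.943396
Sum = 0.245745
NSP = 390491 * 0.245745
= 95961.0813


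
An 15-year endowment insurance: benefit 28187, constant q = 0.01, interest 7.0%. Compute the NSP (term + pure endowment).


Term component = 2425.0519
Pure endowment = 15_p_x * v^15 * benefit = 0.860058 * 0.362446 * 28187 = 8786.5849
NSP = 11211.6368


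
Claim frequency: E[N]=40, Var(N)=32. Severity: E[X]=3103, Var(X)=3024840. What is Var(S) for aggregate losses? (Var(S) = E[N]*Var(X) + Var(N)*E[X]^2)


Var(S) = E[N]*Var(X) + Var(N)*E[X]^2
= 40*3024840 + 32*3103^2
= 120993600 + 308115488
= 4.2911e+08


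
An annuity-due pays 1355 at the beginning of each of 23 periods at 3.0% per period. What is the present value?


PV_due = PMT * (1-(1+i)^(-n))/i * (1+i)
PV_immediate = 22281.0894
PV_due = 22281.0894 * 1.03
= 22949.522


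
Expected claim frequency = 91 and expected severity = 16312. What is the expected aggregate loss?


E[S] = E[N] * E[X]
= 91 * 16312
= 1.4844e+06


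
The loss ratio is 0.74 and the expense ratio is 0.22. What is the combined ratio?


Combined ratio = loss ratio + expense ratio
= 0.74 + 0.22
= 0.96


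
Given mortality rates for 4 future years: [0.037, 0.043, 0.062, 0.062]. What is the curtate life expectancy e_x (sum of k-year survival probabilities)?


e_x = sum_{k=1}^{n} k_p_x
k_p_x values:
  1_p_x = 0.963
  2_p_x = 0.921591
  3_p_x = 0.864452
  4_p_x = 0.810856
e_x = 3.5599


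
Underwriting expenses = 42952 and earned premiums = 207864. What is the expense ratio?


Expense ratio = expenses / premiums
= 42952 / 207864
= 0.2066


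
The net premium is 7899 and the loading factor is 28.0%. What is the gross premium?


Gross = net * (1 + loading)
= 7899 * (1 + 0.28)
= 7899 * 1.28
= 10110.72


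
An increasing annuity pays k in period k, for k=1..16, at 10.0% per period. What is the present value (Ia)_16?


(Ia)_n = sum_{k=1}^{n} k * v^k, v = 1/(1+i)
v = 0.909091
Sum computed term by term:
(Ia)_16 = 51.2401


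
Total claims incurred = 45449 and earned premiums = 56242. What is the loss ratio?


Loss ratio = claims / premiums
= 45449 / 56242
= 0.8081


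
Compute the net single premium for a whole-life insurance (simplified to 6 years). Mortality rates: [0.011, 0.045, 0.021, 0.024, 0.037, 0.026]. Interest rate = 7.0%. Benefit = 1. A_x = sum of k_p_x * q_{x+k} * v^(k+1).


v = 0.934579
Year 0: k_p_x=1.0, q=0.011, term=0.01028
Year 1: k_p_x=0.989, q=0.045, term=0.038872
Year 2: k_p_x=0.944495, q=0.021, term=0.016191
Year 3: k_p_x=0.924661, q=0.024, term=0.01693
Year 4: k_p_x=0.902469, q=0.037, term=0.023808
Year 5: k_p_x=0.869077, q=0.026, term=0.015057
A_x = 0.1211


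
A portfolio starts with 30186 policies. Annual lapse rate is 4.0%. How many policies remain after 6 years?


remaining = initial * (1 - lapse)^years
= 30186 * (1 - 0.04)^6
= 30186 * 0.782758
= 23628.3266


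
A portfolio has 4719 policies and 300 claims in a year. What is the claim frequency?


frequency = claims / policies
= 300 / 4719
= 0.0636


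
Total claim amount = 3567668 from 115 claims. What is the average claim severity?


severity = total / number
= 3567668 / 115
= 31023.2


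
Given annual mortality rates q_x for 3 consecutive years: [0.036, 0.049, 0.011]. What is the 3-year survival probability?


p_k = 1 - q_k for each year
Survival = product of (1 - q_k)
= 0.964 * 0.951 * 0.989
= 0.9067


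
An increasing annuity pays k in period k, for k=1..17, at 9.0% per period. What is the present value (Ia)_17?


(Ia)_n = sum_{k=1}^{n} k * v^k, v = 1/(1+i)
v = 0.917431
Sum computed term by term:
(Ia)_17 = 59.8257


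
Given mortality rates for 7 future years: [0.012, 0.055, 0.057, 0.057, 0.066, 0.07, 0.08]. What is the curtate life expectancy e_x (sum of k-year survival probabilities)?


e_x = sum_{k=1}^{n} k_p_x
k_p_x values:
  1_p_x = 0.988
  2_p_x = 0.93366
  3_p_x = 0.880441
  4_p_x = 0.830256
  5_p_x = 0.775459
  6_p_x = 0.721177
  7_p_x = 0.663483
e_x = 5.7925


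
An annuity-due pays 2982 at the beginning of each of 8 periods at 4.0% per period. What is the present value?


PV_due = PMT * (1-(1+i)^(-n))/i * (1+i)
PV_immediate = 20077.0452
PV_due = 20077.0452 * 1.04
= 20880.127


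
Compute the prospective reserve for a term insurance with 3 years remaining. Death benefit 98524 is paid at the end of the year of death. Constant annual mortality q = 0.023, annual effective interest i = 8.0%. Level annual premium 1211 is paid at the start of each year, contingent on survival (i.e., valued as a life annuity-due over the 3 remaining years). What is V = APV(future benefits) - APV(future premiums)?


v = 1/(1+i) = 0.925926
APV(future benefits) per unit = sum_{k=0}^{2} k_p_x * q * v^(k+1) = 0.057989
APV(future benefits) = 98524 * 0.057989 = 5713.3558
Life annuity-due factor ä_{x:3} = sum_{k=0}^{2} k_p_x * v^k = 2.722984
APV(future premiums) = 1211 * 2.722984 = 3297.5341
V = 5713.3558 - 3297.5341
= 2415.8217


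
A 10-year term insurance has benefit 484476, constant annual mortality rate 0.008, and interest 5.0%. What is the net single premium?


NSP = benefit * sum_{k=0}^{n-1} k_p_x * q * v^(k+1)
With constant q=0.008, v=0.952381
Sum = 0.059789
NSP = 484476 * 0.059789
= 28966.2475


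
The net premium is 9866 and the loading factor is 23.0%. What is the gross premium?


Gross = net * (1 + loading)
= 9866 * (1 + 0.23)
= 9866 * 1.23
= 12135.18


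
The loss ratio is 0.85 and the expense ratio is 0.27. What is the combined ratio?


Combined ratio = loss ratio + expense ratio
= 0.85 + 0.27
= 1.12


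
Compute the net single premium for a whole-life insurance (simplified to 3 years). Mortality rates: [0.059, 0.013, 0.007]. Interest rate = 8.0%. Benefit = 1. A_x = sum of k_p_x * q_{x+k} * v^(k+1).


v = 0.925926
Year 0: k_p_x=1.0, q=0.059, term=0.05463
Year 1: k_p_x=0.941, q=0.013, term=0.010488
Year 2: k_p_x=0.928767, q=0.007, term=0.005161
A_x = 0.0703


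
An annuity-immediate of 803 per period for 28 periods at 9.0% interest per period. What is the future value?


FV = PMT * ((1+i)^n - 1) / i
= 803 * ((1.09)^28 - 1) / 0.09
= 803 * (11.16714 - 1) / 0.09
= 90713.4782


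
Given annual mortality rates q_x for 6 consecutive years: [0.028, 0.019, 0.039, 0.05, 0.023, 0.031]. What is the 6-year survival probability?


p_k = 1 - q_k for each year
Survival = product of (1 - q_k)
= 0.972 * 0.981 * 0.961 * 0.95 * 0.977 * 0.969
= 0.8241


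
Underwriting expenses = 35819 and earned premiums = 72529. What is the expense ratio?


Expense ratio = expenses / premiums
= 35819 / 72529
= 0.4939


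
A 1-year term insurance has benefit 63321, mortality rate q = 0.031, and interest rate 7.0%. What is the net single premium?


NSP = benefit * q * v
v = 1/(1+i) = 0.934579
NSP = 63321 * 0.031 * 0.934579
= 1834.5336


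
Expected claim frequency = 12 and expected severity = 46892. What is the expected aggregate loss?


E[S] = E[N] * E[X]
= 12 * 46892
= 562704


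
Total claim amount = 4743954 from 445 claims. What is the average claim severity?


severity = total / number
= 4743954 / 445
= 10660.5708


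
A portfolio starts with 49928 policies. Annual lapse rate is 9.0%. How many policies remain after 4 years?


remaining = initial * (1 - lapse)^years
= 49928 * (1 - 0.09)^4
= 49928 * 0.68575
= 34238.1065


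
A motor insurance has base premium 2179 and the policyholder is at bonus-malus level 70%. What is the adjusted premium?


adjusted = base * BM_level / 100
= 2179 * 70 / 100
= 2179 * 0.7
= 1525.3


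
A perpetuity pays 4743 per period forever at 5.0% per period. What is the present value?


PV = PMT / i
= 4743 / 0.05
= 94860.0


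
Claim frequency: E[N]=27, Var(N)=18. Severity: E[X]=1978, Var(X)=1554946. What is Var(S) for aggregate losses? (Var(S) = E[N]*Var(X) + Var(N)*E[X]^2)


Var(S) = E[N]*Var(X) + Var(N)*E[X]^2
= 27*1554946 + 18*1978^2
= 41983542 + 70424712
= 1.1241e+08


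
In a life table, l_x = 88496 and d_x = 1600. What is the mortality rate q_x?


q_x = d_x / l_x
= 1600 / 88496
= 0.0181


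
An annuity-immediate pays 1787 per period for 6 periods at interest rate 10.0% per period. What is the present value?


PV = PMT * (1 - (1+i)^(-n)) / i
= 1787 * (1 - (1+0.1)^(-6)) / 0.1
= 1787 * (1 - 0.564474) / 0.1
= 1787 * 4.355261
= 7782.8509


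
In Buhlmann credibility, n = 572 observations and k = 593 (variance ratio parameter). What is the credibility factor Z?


Z = n / (n + k)
= 572 / (572 + 593)
= 572 / 1165
= 0.491


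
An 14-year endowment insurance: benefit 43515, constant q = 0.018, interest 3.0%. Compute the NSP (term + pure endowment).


Term component = 7952.2776
Pure endowment = 14_p_x * v^14 * benefit = 0.775463 * 0.661118 * 43515 = 22308.9264
NSP = 30261.204


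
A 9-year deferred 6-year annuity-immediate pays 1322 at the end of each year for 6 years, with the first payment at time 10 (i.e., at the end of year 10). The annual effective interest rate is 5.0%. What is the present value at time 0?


PV at time 9 of the 6-year annuity-immediate:
a_n = 1322 * (1-(1+0.05)^(-6))/0.05 = 6710.0649
Discount back 9 years to time 0:
PV = 6710.0649 * (1+0.05)^(-9)
= 6710.0649 * 0.644609
= 4325.3677


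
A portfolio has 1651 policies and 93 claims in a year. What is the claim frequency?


frequency = claims / policies
= 93 / 1651
= 0.0563


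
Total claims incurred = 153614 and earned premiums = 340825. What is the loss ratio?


Loss ratio = claims / premiums
= 153614 / 340825
= 0.4507


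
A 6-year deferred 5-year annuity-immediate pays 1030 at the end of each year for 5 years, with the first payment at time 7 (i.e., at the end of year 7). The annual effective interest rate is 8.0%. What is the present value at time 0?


PV at time 6 of the 5-year annuity-immediate:
a_n = 1030 * (1-(1+0.08)^(-5))/0.08 = 4112.4913
Discount back 6 years to time 0:
PV = 4112.4913 * (1+0.08)^(-6)
= 4112.4913 * 0.63017
= 2591.5671


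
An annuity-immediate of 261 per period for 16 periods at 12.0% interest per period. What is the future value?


FV = PMT * ((1+i)^n - 1) / i
= 261 * ((1.12)^16 - 1) / 0.12
= 261 * (6.130394 - 1) / 0.12
= 11158.6062


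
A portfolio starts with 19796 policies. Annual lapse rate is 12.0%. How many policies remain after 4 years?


remaining = initial * (1 - lapse)^years
= 19796 * (1 - 0.12)^4
= 19796 * 0.599695
= 11871.5693


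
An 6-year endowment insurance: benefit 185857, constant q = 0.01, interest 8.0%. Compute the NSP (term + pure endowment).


Term component = 8398.8325
Pure endowment = 6_p_x * v^6 * benefit = 0.94148 * 0.63017 * 185857 = 110267.5074
NSP = 118666.3399


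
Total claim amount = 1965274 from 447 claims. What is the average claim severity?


severity = total / number
= 1965274 / 447
= 4396.5861


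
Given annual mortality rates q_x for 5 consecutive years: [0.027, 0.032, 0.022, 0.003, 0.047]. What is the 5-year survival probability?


p_k = 1 - q_k for each year
Survival = product of (1 - q_k)
= 0.973 * 0.968 * 0.978 * 0.997 * 0.953
= 0.8752


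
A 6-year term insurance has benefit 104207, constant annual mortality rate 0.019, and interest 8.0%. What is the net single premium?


NSP = benefit * sum_{k=0}^{n-1} k_p_x * q * v^(k+1)
With constant q=0.019, v=0.925926
Sum = 0.084126
NSP = 104207 * 0.084126
= 8766.5547


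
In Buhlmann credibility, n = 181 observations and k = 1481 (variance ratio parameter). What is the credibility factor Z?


Z = n / (n + k)
= 181 / (181 + 1481)
= 181 / 1662
= 0.1089


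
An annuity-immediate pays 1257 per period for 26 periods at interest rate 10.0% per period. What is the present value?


PV = PMT * (1 - (1+i)^(-n)) / i
= 1257 * (1 - (1+0.1)^(-26)) / 0.1
= 1257 * (1 - 0.083905) / 0.1
= 1257 * 9.160945
= 11515.3085


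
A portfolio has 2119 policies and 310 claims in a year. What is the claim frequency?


frequency = claims / policies
= 310 / 2119
= 0.1463


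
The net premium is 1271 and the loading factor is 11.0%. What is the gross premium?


Gross = net * (1 + loading)
= 1271 * (1 + 0.11)
= 1271 * 1.11
= 1410.81


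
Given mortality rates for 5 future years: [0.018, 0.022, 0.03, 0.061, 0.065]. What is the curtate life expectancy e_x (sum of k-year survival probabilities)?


e_x = sum_{k=1}^{n} k_p_x
k_p_x values:
  1_p_x = 0.982
  2_p_x = 0.960396
  3_p_x = 0.931584
  4_p_x = 0.874757
  5_p_x = 0.817898
e_x = 4.5666


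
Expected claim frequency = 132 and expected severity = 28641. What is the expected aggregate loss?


E[S] = E[N] * E[X]
= 132 * 28641
= 3.7806e+06


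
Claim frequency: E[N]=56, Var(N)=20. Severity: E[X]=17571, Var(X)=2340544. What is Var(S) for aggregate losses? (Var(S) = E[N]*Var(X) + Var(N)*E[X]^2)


Var(S) = E[N]*Var(X) + Var(N)*E[X]^2
= 56*2340544 + 20*17571^2
= 131070464 + 6174800820
= 6.3059e+09


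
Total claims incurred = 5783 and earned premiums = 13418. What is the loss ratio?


Loss ratio = claims / premiums
= 5783 / 13418
= 0.431


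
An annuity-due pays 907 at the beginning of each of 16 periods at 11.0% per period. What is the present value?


PV_due = PMT * (1-(1+i)^(-n))/i * (1+i)
PV_immediate = 6692.8997
PV_due = 6692.8997 * 1.11
= 7429.1187


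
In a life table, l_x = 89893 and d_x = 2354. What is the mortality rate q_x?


q_x = d_x / l_x
= 2354 / 89893
= 0.0262


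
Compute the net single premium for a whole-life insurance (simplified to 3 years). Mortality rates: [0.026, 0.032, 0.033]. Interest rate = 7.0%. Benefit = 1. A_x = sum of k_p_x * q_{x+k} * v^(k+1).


v = 0.934579
Year 0: k_p_x=1.0, q=0.026, term=0.024299
Year 1: k_p_x=0.974, q=0.032, term=0.027223
Year 2: k_p_x=0.942832, q=0.033, term=0.025398
A_x = 0.0769


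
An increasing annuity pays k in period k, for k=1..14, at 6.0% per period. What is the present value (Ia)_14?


(Ia)_n = sum_{k=1}^{n} k * v^k, v = 1/(1+i)
v = 0.943396
Sum computed term by term:
(Ia)_14 = 61.0078


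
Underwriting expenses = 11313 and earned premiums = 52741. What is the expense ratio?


Expense ratio = expenses / premiums
= 11313 / 52741
= 0.2145


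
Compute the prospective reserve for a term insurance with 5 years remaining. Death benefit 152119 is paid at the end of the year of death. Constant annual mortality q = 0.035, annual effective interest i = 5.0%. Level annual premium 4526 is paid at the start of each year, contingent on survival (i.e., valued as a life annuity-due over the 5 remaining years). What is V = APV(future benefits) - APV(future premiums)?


v = 1/(1+i) = 0.952381
APV(future benefits) per unit = sum_{k=0}^{4} k_p_x * q * v^(k+1) = 0.14178
APV(future benefits) = 152119 * 0.14178 = 21567.4293
Life annuity-due factor ä_{x:5} = sum_{k=0}^{4} k_p_x * v^k = 4.253399
APV(future premiums) = 4526 * 4.253399 = 19250.8861
V = 21567.4293 - 19250.8861
= 2316.5431


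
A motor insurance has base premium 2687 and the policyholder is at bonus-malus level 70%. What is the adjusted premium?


adjusted = base * BM_level / 100
= 2687 * 70 / 100
= 2687 * 0.7
= 1880.9


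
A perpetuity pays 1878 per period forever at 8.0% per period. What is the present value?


PV = PMT / i
= 1878 / 0.08
= 23475.0


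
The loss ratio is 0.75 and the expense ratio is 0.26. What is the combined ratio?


Combined ratio = loss ratio + expense ratio
= 0.75 + 0.26
= 1.01


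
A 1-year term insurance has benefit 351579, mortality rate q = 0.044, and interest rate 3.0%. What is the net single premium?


NSP = benefit * q * v
v = 1/(1+i) = 0.970874
NSP = 351579 * 0.044 * 0.970874
= 15018.9087


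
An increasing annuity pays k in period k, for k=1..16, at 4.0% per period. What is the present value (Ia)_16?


(Ia)_n = sum_{k=1}^{n} k * v^k, v = 1/(1+i)
v = 0.961538
Sum computed term by term:
(Ia)_16 = 89.3964


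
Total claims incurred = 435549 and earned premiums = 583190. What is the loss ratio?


Loss ratio = claims / premiums
= 435549 / 583190
= 0.7468


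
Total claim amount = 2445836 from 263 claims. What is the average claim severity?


severity = total / number
= 2445836 / 263
= 9299.7567


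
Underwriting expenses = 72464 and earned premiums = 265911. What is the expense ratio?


Expense ratio = expenses / premiums
= 72464 / 265911
= 0.2725


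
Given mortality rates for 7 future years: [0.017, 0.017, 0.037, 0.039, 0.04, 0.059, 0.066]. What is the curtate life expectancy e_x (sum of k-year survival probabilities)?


e_x = sum_{k=1}^{n} k_p_x
k_p_x values:
  1_p_x = 0.983
  2_p_x = 0.966289
  3_p_x = 0.930536
  4_p_x = 0.894245
  5_p_x = 0.858476
  6_p_x = 0.807826
  7_p_x = 0.754509
e_x = 6.1949


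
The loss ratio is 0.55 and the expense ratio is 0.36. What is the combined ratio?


Combined ratio = loss ratio + expense ratio
= 0.55 + 0.36
= 0.91


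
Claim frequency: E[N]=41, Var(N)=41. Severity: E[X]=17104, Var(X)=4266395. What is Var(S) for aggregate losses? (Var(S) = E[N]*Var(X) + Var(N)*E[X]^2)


Var(S) = E[N]*Var(X) + Var(N)*E[X]^2
= 41*4266395 + 41*17104^2
= 174922195 + 11994419456
= 1.2169e+10


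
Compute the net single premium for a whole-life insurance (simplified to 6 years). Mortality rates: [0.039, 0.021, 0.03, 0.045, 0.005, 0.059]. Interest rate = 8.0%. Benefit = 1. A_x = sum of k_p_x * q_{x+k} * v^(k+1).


v = 0.925926
Year 0: k_p_x=1.0, q=0.039, term=0.036111
Year 1: k_p_x=0.961, q=0.021, term=0.017302
Year 2: k_p_x=0.940819, q=0.03, term=0.022406
Year 3: k_p_x=0.912594, q=0.045, term=0.030185
Year 4: k_p_x=0.871528, q=0.005, term=0.002966
Year 5: k_p_x=0.86717, q=0.059, term=0.032241
A_x = 0.1412


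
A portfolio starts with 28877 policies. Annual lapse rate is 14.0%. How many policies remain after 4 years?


remaining = initial * (1 - lapse)^years
= 28877 * (1 - 0.14)^4
= 28877 * 0.547008
= 15795.9546


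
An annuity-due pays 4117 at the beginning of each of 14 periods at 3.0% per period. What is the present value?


PV_due = PMT * (1-(1+i)^(-n))/i * (1+i)
PV_immediate = 46505.9331
PV_due = 46505.9331 * 1.03
= 47901.1111


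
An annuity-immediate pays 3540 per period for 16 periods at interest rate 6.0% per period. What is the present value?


PV = PMT * (1 - (1+i)^(-n)) / i
= 3540 * (1 - (1+0.06)^(-16)) / 0.06
= 3540 * (1 - 0.393646) / 0.06
= 3540 * 10.105895
= 35774.8693


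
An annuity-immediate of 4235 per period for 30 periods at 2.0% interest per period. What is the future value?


FV = PMT * ((1+i)^n - 1) / i
= 4235 * ((1.02)^30 - 1) / 0.02
= 4235 * (1.811362 - 1) / 0.02
= 171805.8154


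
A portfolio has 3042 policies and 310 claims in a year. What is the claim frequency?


frequency = claims / policies
= 310 / 3042
= 0.1019


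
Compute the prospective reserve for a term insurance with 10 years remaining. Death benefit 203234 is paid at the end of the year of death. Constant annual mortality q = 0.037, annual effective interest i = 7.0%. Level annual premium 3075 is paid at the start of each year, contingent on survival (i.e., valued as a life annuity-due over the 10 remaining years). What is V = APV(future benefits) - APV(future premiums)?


v = 1/(1+i) = 0.934579
APV(future benefits) per unit = sum_{k=0}^{9} k_p_x * q * v^(k+1) = 0.225223
APV(future benefits) = 203234 * 0.225223 = 45773.0409
Life annuity-due factor ä_{x:10} = sum_{k=0}^{9} k_p_x * v^k = 6.513216
APV(future premiums) = 3075 * 6.513216 = 20028.138
V = 45773.0409 - 20028.138
= 25744.903


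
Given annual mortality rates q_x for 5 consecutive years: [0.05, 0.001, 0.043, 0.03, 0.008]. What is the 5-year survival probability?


p_k = 1 - q_k for each year
Survival = product of (1 - q_k)
= 0.95 * 0.999 * 0.957 * 0.97 * 0.992
= 0.8739


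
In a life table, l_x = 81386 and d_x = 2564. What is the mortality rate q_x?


q_x = d_x / l_x
= 2564 / 81386
= 0.0315


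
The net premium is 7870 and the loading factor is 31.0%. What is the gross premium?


Gross = net * (1 + loading)
= 7870 * (1 + 0.31)
= 7870 * 1.31
= 10309.7


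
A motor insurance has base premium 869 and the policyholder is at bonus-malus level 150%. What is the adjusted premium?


adjusted = base * BM_level / 100
= 869 * 150 / 100
= 869 * 1.5
= 1303.5


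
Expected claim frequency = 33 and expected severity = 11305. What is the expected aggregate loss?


E[S] = E[N] * E[X]
= 33 * 11305
= 373065


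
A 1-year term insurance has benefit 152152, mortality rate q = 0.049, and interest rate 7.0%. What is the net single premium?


NSP = benefit * q * v
v = 1/(1+i) = 0.934579
NSP = 152152 * 0.049 * 0.934579
= 6967.7084


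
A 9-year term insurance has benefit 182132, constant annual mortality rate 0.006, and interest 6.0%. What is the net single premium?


NSP = benefit * sum_{k=0}^{n-1} k_p_x * q * v^(k+1)
With constant q=0.006, v=0.943396
Sum = 0.039937
NSP = 182132 * 0.039937
= 7273.8156


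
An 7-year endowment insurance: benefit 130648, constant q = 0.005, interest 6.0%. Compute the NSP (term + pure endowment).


Term component = 3596.5749
Pure endowment = 7_p_x * v^7 * benefit = 0.965521 * 0.665057 * 130648 = 83892.5266
NSP = 87489.1015


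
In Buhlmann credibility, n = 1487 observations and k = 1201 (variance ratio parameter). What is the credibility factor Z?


Z = n / (n + k)
= 1487 / (1487 + 1201)
= 1487 / 2688
= 0.5532


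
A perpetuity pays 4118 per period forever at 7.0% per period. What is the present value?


PV = PMT / i
= 4118 / 0.07
= 58828.5714


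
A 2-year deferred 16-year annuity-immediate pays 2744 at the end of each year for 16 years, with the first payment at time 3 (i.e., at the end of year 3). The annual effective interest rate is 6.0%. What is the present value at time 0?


PV at time 2 of the 16-year annuity-immediate:
a_n = 2744 * (1-(1+0.06)^(-16))/0.06 = 27730.5766
Discount back 2 years to time 0:
PV = 27730.5766 * (1+0.06)^(-2)
= 27730.5766 * 0.889996
= 24680.1145


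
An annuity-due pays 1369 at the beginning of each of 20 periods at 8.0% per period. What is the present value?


PV_due = PMT * (1-(1+i)^(-n))/i * (1+i)
PV_immediate = 13441.0438
PV_due = 13441.0438 * 1.08
= 14516.3273


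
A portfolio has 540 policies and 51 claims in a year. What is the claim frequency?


frequency = claims / policies
= 51 / 540
= 0.0944


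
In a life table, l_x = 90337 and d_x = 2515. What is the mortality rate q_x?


q_x = d_x / l_x
= 2515 / 90337
= 0.0278


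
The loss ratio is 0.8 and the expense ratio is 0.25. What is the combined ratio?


Combined ratio = loss ratio + expense ratio
= 0.8 + 0.25
= 1.05


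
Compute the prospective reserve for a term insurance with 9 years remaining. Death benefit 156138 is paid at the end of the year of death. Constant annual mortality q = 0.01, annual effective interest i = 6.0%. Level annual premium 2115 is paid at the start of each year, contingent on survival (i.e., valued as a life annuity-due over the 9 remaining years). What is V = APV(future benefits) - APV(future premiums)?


v = 1/(1+i) = 0.943396
APV(future benefits) per unit = sum_{k=0}^{8} k_p_x * q * v^(k+1) = 0.065613
APV(future benefits) = 156138 * 0.065613 = 10244.6724
Life annuity-due factor ä_{x:9} = sum_{k=0}^{8} k_p_x * v^k = 6.954971
APV(future premiums) = 2115 * 6.954971 = 14709.7639
V = 10244.6724 - 14709.7639
= -4465.0915


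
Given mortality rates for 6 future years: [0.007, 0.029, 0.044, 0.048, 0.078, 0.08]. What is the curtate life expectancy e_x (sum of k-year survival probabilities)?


e_x = sum_{k=1}^{n} k_p_x
k_p_x values:
  1_p_x = 0.993
  2_p_x = 0.964203
  3_p_x = 0.921778
  4_p_x = 0.877533
  5_p_x = 0.809085
  6_p_x = 0.744358
e_x = 5.31


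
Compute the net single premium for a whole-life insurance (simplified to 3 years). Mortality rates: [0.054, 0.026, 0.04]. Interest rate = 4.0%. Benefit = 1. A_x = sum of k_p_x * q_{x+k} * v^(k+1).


v = 0.961538
Year 0: k_p_x=1.0, q=0.054, term=0.051923
Year 1: k_p_x=0.946, q=0.026, term=0.02274
Year 2: k_p_x=0.921404, q=0.04, term=0.032765
A_x = 0.1074


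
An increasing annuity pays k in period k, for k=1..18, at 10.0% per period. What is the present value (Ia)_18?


(Ia)_n = sum_{k=1}^{n} k * v^k, v = 1/(1+i)
v = 0.909091
Sum computed term by term:
(Ia)_18 = 57.841


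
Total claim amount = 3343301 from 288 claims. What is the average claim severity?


severity = total / number
= 3343301 / 288
= 11608.684


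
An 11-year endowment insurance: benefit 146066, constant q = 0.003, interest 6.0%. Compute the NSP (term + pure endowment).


Term component = 3410.5579
Pure endowment = 11_p_x * v^11 * benefit = 0.967491 * 0.526788 * 146066 = 74444.2844
NSP = 77854.8423


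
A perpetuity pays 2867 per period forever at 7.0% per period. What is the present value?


PV = PMT / i
= 2867 / 0.07
= 40957.1429


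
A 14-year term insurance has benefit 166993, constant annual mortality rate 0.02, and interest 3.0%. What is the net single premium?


NSP = benefit * sum_{k=0}^{n-1} k_p_x * q * v^(k+1)
With constant q=0.02, v=0.970874
Sum = 0.200702
NSP = 166993 * 0.200702
= 33515.7552


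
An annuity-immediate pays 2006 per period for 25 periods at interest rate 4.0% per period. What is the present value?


PV = PMT * (1 - (1+i)^(-n)) / i
= 2006 * (1 - (1+0.04)^(-25)) / 0.04
= 2006 * (1 - 0.375117) / 0.04
= 2006 * 15.62208
= 31337.8924


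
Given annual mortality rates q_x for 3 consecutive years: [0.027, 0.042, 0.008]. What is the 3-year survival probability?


p_k = 1 - q_k for each year
Survival = product of (1 - q_k)
= 0.973 * 0.958 * 0.992
= 0.9247


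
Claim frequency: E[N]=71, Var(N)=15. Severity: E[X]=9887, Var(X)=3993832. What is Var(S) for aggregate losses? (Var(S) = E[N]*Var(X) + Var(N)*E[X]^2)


Var(S) = E[N]*Var(X) + Var(N)*E[X]^2
= 71*3993832 + 15*9887^2
= 283562072 + 1466291535
= 1.7499e+09


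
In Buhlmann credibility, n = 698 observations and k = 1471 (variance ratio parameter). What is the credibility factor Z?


Z = n / (n + k)
= 698 / (698 + 1471)
= 698 / 2169
= 0.3218


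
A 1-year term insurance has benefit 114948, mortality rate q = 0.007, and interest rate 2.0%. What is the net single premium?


NSP = benefit * q * v
v = 1/(1+i) = 0.980392
NSP = 114948 * 0.007 * 0.980392
= 788.8588


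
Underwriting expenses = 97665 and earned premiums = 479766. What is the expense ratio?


Expense ratio = expenses / premiums
= 97665 / 479766
= 0.2036


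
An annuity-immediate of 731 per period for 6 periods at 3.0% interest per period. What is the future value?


FV = PMT * ((1+i)^n - 1) / i
= 731 * ((1.03)^6 - 1) / 0.03
= 731 * (1.194052 - 1) / 0.03
= 4728.4076


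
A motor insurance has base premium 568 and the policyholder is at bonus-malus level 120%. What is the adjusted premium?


adjusted = base * BM_level / 100
= 568 * 120 / 100
= 568 * 1.2
= 681.6


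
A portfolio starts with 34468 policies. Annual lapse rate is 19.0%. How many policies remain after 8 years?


remaining = initial * (1 - lapse)^years
= 34468 * (1 - 0.19)^8
= 34468 * 0.185302
= 6386.99


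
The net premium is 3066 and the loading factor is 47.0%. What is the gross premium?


Gross = net * (1 + loading)
= 3066 * (1 + 0.47)
= 3066 * 1.47
= 4507.02


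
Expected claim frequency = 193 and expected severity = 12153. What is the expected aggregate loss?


E[S] = E[N] * E[X]
= 193 * 12153
= 2.3455e+06


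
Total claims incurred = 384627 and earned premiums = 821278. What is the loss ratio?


Loss ratio = claims / premiums
= 384627 / 821278
= 0.4683


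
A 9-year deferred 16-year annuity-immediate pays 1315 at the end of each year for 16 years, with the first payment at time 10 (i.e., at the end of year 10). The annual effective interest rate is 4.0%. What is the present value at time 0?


PV at time 9 of the 16-year annuity-immediate:
a_n = 1315 * (1-(1+0.04)^(-16))/0.04 = 15322.7687
Discount back 9 years to time 0:
PV = 15322.7687 * (1+0.04)^(-9)
= 15322.7687 * 0.702587
= 10765.5741


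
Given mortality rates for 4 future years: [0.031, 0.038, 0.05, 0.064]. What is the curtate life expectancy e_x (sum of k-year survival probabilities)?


e_x = sum_{k=1}^{n} k_p_x
k_p_x values:
  1_p_x = 0.969
  2_p_x = 0.932178
  3_p_x = 0.885569
  4_p_x = 0.828893
e_x = 3.6156


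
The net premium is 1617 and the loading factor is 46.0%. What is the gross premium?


Gross = net * (1 + loading)
= 1617 * (1 + 0.46)
= 1617 * 1.46
= 2360.82


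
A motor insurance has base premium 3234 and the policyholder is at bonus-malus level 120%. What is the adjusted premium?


adjusted = base * BM_level / 100
= 3234 * 120 / 100
= 3234 * 1.2
= 3880.8


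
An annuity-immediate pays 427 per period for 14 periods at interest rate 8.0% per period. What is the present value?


PV = PMT * (1 - (1+i)^(-n)) / i
= 427 * (1 - (1+0.08)^(-14)) / 0.08
= 427 * (1 - 0.340461) / 0.08
= 427 * 8.244237
= 3520.2892


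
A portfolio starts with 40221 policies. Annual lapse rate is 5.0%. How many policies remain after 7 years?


remaining = initial * (1 - lapse)^years
= 40221 * (1 - 0.05)^7
= 40221 * 0.698337
= 28087.8244


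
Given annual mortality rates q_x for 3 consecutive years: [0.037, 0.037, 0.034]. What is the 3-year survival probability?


p_k = 1 - q_k for each year
Survival = product of (1 - q_k)
= 0.963 * 0.963 * 0.966
= 0.8958


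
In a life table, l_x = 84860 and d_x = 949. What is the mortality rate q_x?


q_x = d_x / l_x
= 949 / 84860
= 0.0112


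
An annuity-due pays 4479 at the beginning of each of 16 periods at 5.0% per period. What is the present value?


PV_due = PMT * (1-(1+i)^(-n))/i * (1+i)
PV_immediate = 48542.3699
PV_due = 48542.3699 * 1.05
= 50969.4884


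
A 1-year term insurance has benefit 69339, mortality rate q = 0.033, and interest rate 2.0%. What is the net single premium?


NSP = benefit * q * v
v = 1/(1+i) = 0.980392
NSP = 69339 * 0.033 * 0.980392
= 2243.3206


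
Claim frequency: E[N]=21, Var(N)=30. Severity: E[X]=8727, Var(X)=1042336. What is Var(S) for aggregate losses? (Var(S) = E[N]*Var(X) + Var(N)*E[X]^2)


Var(S) = E[N]*Var(X) + Var(N)*E[X]^2
= 21*1042336 + 30*8727^2
= 21889056 + 2284815870
= 2.3067e+09
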